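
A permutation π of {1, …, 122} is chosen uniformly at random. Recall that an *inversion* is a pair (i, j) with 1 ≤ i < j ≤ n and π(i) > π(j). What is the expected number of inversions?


Write X = Σ X_I over the C(122, 2) = 7381 pairs i < j, with X_I the indicator of one inversion.
There are 7381 indicators.
For each fixed pair i < j, the values π(i) and π(j) are two distinct elements of {1, …, 122} in uniformly random order; by symmetry P[π(i) > π(j)] = 1/2.
By linearity: E[X] = 7381 · (1/2) = C(122, 2) · (1/2) = 7381/2 = 7381/2 ≈ 3690.50000.

E[X] = 7381/2 = 3690.50000.


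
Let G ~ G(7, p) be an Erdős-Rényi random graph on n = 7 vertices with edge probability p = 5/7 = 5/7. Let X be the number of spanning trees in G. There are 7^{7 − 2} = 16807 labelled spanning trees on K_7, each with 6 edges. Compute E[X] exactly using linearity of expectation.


K_7 has 7^{7 − 2} = 16807 labelled spanning trees.
For each such spanning tree H, let X_H = 1 if all 6 edges of H are present in G. Then P[X_H = 1] = p^{6} = (5/7)^{6} = 15625/117649.
Summing the indicators: E[X] = Σ_H E[X_H] = 16807 · p^{6} = 16807 · 15625/117649 = 15625/7.
Numerically: E[X] ≈ 2232.1.

E[X] = 16807 · (5/7)^{6} = 15625/7 ≈ 2232.1.


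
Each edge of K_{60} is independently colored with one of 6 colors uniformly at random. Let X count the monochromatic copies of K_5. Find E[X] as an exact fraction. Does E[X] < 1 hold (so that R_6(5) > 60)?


E[X] = C(60, 5) · 6^{1 − 10} = 5461512 · 6^{−9} = 5461512/10077696.
As a reduced fraction: E[X] = 227563/419904 ≈ 0.542.
Is E[X] < 1? YES.
Since E[X] < 1, there exists a 6-coloring of K_{60} with no monochromatic K_5; hence R_6(5) > 60.

E[X] = 227563/419904 ≈ 0.542; E[X] < 1, so R_6(5) > 60.


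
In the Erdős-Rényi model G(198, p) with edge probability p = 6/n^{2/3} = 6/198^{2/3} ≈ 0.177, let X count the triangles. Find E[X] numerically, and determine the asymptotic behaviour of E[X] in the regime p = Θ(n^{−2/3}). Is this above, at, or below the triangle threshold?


Number of potential triangles: C(198, 3) = 1274196.
Each occurs with probability p³ ≈ (0.177)³ ≈ 5.50964e-03.
By linearity: E[X] = C(198, 3)·p³ ≈ 1274196 · 5.50964e-03 ≈ 7020.364.
Since α = 2/3 < 1, p = c/n^{2/3} ≫ 1/n is above the triangle threshold p ~ 1/n. Asymptotically E[X] ~ (c³/6)·n^{3(1−α)} = (6³/6)·n^{1} → ∞; triangles are abundant w.h.p.

E[X] ≈ 7020.364; in regime p = Θ(1/n^{2/3}) E[X] diverges (above the triangle threshold p ~ 1/n).


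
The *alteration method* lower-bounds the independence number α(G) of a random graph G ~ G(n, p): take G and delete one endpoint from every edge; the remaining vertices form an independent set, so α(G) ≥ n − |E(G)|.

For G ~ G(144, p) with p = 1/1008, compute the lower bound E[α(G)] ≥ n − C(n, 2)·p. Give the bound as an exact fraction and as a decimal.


E[|E(G)|] = C(144, 2)·p = 10296 · (1/1008) = 143/14.
E[α(G)] ≥ n − E[|E(G)|] = 144 − 143/14 = 1873/14.
Numerically: ≈ 133.78571.
(This is only a lower bound; the true E[α(G)] may be larger.)

E[α(G)] ≥ 1873/14 ≈ 133.78571.


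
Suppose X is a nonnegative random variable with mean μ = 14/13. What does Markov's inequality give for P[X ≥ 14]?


μ = E[X] = 14/13, a = 14.
Markov: P[X ≥ 14] ≤ μ/a = (14/13)/14 = 1/13.
Numerically: ≈ 0.076923.
(Since a = 14 > μ = 1.076923, the bound 1/13 is < 1 and informative.)

P[X ≥ 14] ≤ 1/13 ≈ 0.076923.


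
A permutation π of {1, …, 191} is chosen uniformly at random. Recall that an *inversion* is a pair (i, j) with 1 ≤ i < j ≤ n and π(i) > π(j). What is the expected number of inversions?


Write X = Σ X_I over the C(191, 2) = 18145 pairs i < j, with X_I the indicator of one inversion.
There are 18145 indicators.
For each fixed pair i < j, the values π(i) and π(j) are two distinct elements of {1, …, 191} in uniformly random order; by symmetry P[π(i) > π(j)] = 1/2.
By linearity: E[X] = 18145 · (1/2) = C(191, 2) · (1/2) = 18145/2 = 18145/2 ≈ 9072.500.

E[X] = 18145/2 = 9072.500.


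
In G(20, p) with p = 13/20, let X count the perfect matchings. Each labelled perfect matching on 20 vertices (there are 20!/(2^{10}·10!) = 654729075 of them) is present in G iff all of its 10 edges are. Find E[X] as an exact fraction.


K_20 has 20!/(2^{10}·10!) = 654729075 labelled perfect matchings.
For each such perfect matching H, let X_H = 1 if all 10 edges of H are present in G. Then P[X_H = 1] = p^{10} = (13/20)^{10} = 137858491849/10240000000000.
By linearity of expectation: E[X] = Σ_H E[X_H] = 654729075 · p^{10} = 654729075 · 137858491849/10240000000000 = 3610398513967632387/409600000000.
Numerically: E[X] ≈ 8.814e+06.

E[X] = 654729075 · (13/20)^{10} = 3610398513967632387/409600000000 ≈ 8.814e+06.


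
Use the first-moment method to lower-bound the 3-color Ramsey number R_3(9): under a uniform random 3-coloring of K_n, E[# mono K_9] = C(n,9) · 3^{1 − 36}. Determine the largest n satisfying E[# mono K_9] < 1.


We need C(n, 9) · 3^{1 − 36} < 1, i.e. C(n, 9) < 3^{36 − 1} = 50031545098999707.
Check values of n near the boundary:
  n = 297: C(297, 9) = 43842345008337645; 43842345008337645 < 50031545098999707? YES
  n = 298: C(298, 9) = 45207677551849890; 45207677551849890 < 50031545098999707? YES
  n = 299: C(299, 9) = 46610674441390059; 46610674441390059 < 50031545098999707? YES
  n = 300: C(300, 9) = 48052241692154700; 48052241692154700 < 50031545098999707? YES
  n = 301: C(301, 9) = 49533303936090975; 49533303936090975 < 50031545098999707? YES
  n = 302: C(302, 9) = 51054804739588650; 51054804739588650 < 50031545098999707? NO
The largest n with C(n, 9) < 50031545098999707 is n = 301 (where E[X] = 16511101312030325/16677181699666569 ≈ 0.9900). Hence R_3(9) > 301, i.e. R_3(9) ≥ 302.

Largest n = 301; hence R_3(9) > 301.


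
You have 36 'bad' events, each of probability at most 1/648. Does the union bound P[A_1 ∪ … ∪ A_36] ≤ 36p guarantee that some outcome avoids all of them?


Union bound: P[∪_{i=1}^{36} A_i] ≤ Σ_i P[A_i] ≤ 36·p = 36·(1/648) = 1/18.
Numerically: 1/18 ≈ 0.055556.
Is 1/18 < 1? YES.
Since P[∪ A_i] ≤ 1/18 < 1, the complement has P[∩ A_i^c] ≥ 1 − 1/18 = 17/18 > 0, so some outcome avoids every A_i.

36·p = 1/18 ≈ 0.055556; existence CERTIFIED by the union bound.


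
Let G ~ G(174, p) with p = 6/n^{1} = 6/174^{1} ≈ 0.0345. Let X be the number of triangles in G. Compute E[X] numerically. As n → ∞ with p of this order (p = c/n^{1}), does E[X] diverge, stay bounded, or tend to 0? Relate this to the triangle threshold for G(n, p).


Number of potential triangles: C(174, 3) = 862924.
Each occurs with probability p³ ≈ (0.0345)³ ≈ 4.10021e-05.
By linearity: E[X] = C(174, 3)·p³ ≈ 862924 · 4.10021e-05 ≈ 35.382.
Here α = 1, so p = 6/n is exactly at the triangle threshold p ~ 1/n. Asymptotically E[X] → c³/6 = 6³/6 = 36 ≈ 36.000, a bounded constant. In this regime the triangle count is asymptotically Poisson(c³/6).

E[X] ≈ 35.382; in regime p = Θ(1/n^{1}) E[X] stays bounded (at the triangle threshold p ~ 1/n).


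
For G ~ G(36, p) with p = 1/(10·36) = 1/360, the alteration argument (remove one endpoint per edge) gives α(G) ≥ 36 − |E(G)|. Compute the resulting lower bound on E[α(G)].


E[|E(G)|] = C(36, 2)·p = 630 · (1/360) = 7/4.
E[α(G)] ≥ n − E[|E(G)|] = 36 − 7/4 = 137/4.
Numerically: ≈ 34.25000.
(This is only a lower bound; the true E[α(G)] may be larger.)

E[α(G)] ≥ 137/4 ≈ 34.25000.


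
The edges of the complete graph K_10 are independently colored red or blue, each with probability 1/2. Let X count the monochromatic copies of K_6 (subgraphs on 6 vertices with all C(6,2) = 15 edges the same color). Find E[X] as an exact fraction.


Let X = Σ_S X_S over the C(10, 6) = 210 subsets S of size 6, where X_S = 1 if the K_6 on S is monochromatic.
For a fixed S, the K_6 on S has C(6, 2) = 15 edges. P[all 15 edges red] = (1/2)^15, and likewise for blue, so P[monochromatic] = 2·(1/2)^15 = 2^{1 − 15} = 1/16384.
Summing: E[X] = C(10, 6) · 2^{1 − 15} = 210 · 1/16384 = 105/8192.
Numerically: E[X] ≈ 0.012817.

E[X] = C(10,6)·2^(1−C(6,2)) = 105/8192 ≈ 0.012817.


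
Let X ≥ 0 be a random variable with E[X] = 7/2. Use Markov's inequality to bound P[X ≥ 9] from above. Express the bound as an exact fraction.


μ = E[X] = 7/2, a = 9.
Markov: P[X ≥ 9] ≤ μ/a = (7/2)/9 = 7/18.
Numerically: ≈ 0.389.
(Since a = 9 > μ = 3.500, the bound 7/18 is < 1 and informative.)

P[X ≥ 9] ≤ 7/18 ≈ 0.389.


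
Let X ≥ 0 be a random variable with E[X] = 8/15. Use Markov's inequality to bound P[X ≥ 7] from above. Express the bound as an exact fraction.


μ = E[X] = 8/15, a = 7.
Markov: P[X ≥ 7] ≤ μ/a = (8/15)/7 = 8/105.
Numerically: ≈ 0.076190.
(Since a = 7 > μ = 0.533333, the bound 8/105 is < 1 and informative.)

P[X ≥ 7] ≤ 8/105 ≈ 0.076190.


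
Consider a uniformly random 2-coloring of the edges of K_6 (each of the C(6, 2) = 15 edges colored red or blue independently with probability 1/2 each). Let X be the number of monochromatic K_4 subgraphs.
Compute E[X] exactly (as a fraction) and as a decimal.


Let X = Σ_S X_S over the C(6, 4) = 15 subsets S of size 4, where X_S = 1 if the K_4 on S is monochromatic.
For a fixed S, the K_4 on S has C(4, 2) = 6 edges. P[all 6 edges red] = (1/2)^6, and likewise for blue, so P[monochromatic] = 2·(1/2)^6 = 2^{1 − 6} = 1/32.
By linearity: E[X] = C(6, 4) · 2^{1 − 6} = 15 · 1/32 = 15/32.
Numerically: E[X] ≈ 0.468750.

E[X] = C(6,4)·2^(1−C(4,2)) = 15/32 ≈ 0.468750.


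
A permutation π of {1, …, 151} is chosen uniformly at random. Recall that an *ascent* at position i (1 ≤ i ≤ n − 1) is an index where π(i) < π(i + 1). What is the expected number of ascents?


Write X = Σ X_I over i = 1, …, 150, with X_I the indicator of one ascent.
There are 150 indicators.
For each fixed i, the pair (π(i), π(i+1)) is a uniformly random ordered pair of distinct values from {1, …, 151}; by symmetry P[π(i) < π(i+1)] = 1/2.
By linearity: E[X] = 150 · (1/2) = (151 − 1) · (1/2) = 75 ≈ 75.0000.

E[X] = 75 = 75.0000.


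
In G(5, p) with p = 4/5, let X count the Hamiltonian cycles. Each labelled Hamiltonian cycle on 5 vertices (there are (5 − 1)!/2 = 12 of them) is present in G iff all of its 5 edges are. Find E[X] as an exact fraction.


K_5 has (5 − 1)!/2 = 12 labelled Hamiltonian cycles.
For each such Hamiltonian cycle H, let X_H = 1 if all 5 edges of H are present in G. Then P[X_H = 1] = p^{5} = (4/5)^{5} = 1024/3125.
By linearity of expectation: E[X] = Σ_H E[X_H] = 12 · p^{5} = 12 · 1024/3125 = 12288/3125.
Numerically: E[X] ≈ 3.93216.

E[X] = 12 · (4/5)^{5} = 12288/3125 ≈ 3.93216.


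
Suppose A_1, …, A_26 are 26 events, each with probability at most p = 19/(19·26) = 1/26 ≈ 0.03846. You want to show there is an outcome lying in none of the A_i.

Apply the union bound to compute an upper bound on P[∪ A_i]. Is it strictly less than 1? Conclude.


Union bound: P[∪_{i=1}^{26} A_i] ≤ Σ_i P[A_i] ≤ 26·p = 26·(1/26) = 1.
Numerically: 1 ≈ 1.00000.
Is 1 < 1? NO.
Since the bound 1 is ≥ 1, the union bound is uninformative here; it does NOT by itself certify existence.

26·p = 1 ≈ 1.00000; existence NOT certified by the union bound.


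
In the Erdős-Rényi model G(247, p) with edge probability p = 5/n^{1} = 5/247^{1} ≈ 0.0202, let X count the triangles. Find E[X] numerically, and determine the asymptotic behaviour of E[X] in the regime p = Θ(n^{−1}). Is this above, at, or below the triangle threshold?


Number of potential triangles: C(247, 3) = 2481115.
Each occurs with probability p³ ≈ (0.0202)³ ≈ 8.29505e-06.
By linearity: E[X] = C(247, 3)·p³ ≈ 2481115 · 8.29505e-06 ≈ 20.581.
Here α = 1, so p = 5/n is exactly at the triangle threshold p ~ 1/n. Asymptotically E[X] → c³/6 = 5³/6 = 125/6 ≈ 20.833, a bounded constant. In this regime the triangle count is asymptotically Poisson(c³/6).

E[X] ≈ 20.581; in regime p = Θ(1/n^{1}) E[X] stays bounded (at the triangle threshold p ~ 1/n).


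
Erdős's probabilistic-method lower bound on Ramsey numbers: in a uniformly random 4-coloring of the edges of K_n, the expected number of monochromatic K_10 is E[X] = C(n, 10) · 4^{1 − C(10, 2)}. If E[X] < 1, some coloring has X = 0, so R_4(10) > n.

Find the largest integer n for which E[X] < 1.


We need C(n, 10) · 4^{1 − 45} < 1, i.e. C(n, 10) < 4^{45 − 1} = 309485009821345068724781056.
Check values of n near the boundary:
  n = 2022: C(2022, 10) = 307870445231474093395937796; 307870445231474093395937796 < 309485009821345068724781056? YES
  n = 2023: C(2023, 10) = 309399856285778485315440716; 309399856285778485315440716 < 309485009821345068724781056? YES
  n = 2024: C(2024, 10) = 310936101848269937576192656; 310936101848269937576192656 < 309485009821345068724781056? NO
  n = 2025: C(2025, 10) = 312479209053472269772600560; 312479209053472269772600560 < 309485009821345068724781056? NO
The largest n with C(n, 10) < 309485009821345068724781056 is n = 2023 (where E[X] = 77349964071444621328860179/77371252455336267181195264 ≈ 0.999725). Hence R_4(10) > 2023, i.e. R_4(10) ≥ 2024.

Largest n = 2023; hence R_4(10) > 2023.


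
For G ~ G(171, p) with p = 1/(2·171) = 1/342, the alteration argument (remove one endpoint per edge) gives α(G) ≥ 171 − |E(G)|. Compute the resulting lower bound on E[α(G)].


E[|E(G)|] = C(171, 2)·p = 14535 · (1/342) = 85/2.
E[α(G)] ≥ n − E[|E(G)|] = 171 − 85/2 = 257/2.
Numerically: ≈ 128.50000.
(This is only a lower bound; the true E[α(G)] may be larger.)

E[α(G)] ≥ 257/2 ≈ 128.50000.


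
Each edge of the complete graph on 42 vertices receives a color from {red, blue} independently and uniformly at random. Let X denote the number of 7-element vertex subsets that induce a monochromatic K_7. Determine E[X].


Let X = Σ_S X_S over the C(42, 7) = 26978328 subsets S of size 7, where X_S = 1 if the K_7 on S is monochromatic.
For a fixed S, the K_7 on S has C(7, 2) = 21 edges. P[all 21 edges red] = (1/2)^21, and likewise for blue, so P[monochromatic] = 2·(1/2)^21 = 2^{1 − 21} = 1/1048576.
By linearity: E[X] = C(42, 7) · 2^{1 − 21} = 26978328 · 1/1048576 = 3372291/131072.
Numerically: E[X] ≈ 25.72854.

E[X] = C(42,7)·2^(1−C(7,2)) = 3372291/131072 ≈ 25.72854.


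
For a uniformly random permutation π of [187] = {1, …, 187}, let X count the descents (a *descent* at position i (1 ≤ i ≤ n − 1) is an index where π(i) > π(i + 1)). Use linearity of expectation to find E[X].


Write X = Σ X_I over i = 1, …, 186, with X_I the indicator of one descent.
There are 186 indicators.
For each fixed i, the pair (π(i), π(i+1)) is a uniformly random ordered pair of distinct values from {1, …, 187}; by symmetry P[π(i) > π(i+1)] = 1/2.
By linearity: E[X] = 186 · (1/2) = (187 − 1) · (1/2) = 93 ≈ 93.00000.

E[X] = 93 = 93.00000.


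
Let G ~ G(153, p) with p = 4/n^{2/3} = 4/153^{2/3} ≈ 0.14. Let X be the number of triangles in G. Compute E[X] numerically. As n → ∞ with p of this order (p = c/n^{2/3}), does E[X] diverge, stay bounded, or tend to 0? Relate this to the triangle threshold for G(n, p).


Number of potential triangles: C(153, 3) = 585276.
Each occurs with probability p³ ≈ (0.14)³ ≈ 2.73399e-03.
By linearity: E[X] = C(153, 3)·p³ ≈ 585276 · 2.73399e-03 ≈ 1600.139.
Since α = 2/3 < 1, p = c/n^{2/3} ≫ 1/n is above the triangle threshold p ~ 1/n. Asymptotically E[X] ~ (c³/6)·n^{3(1−α)} = (4³/6)·n^{1} → ∞; triangles are abundant w.h.p.

E[X] ≈ 1600.139; in regime p = Θ(1/n^{2/3}) E[X] diverges (above the triangle threshold p ~ 1/n).


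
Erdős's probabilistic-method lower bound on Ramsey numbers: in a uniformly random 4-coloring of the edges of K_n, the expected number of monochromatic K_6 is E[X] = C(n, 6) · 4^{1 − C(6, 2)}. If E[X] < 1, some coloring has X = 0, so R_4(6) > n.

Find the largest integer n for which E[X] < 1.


We need C(n, 6) · 4^{1 − 15} < 1, i.e. C(n, 6) < 4^{15 − 1} = 268435456.
Check values of n near the boundary:
  n = 74: C(74, 6) = 185250786; 185250786 < 268435456? YES
  n = 75: C(75, 6) = 201359550; 201359550 < 268435456? YES
  n = 76: C(76, 6) = 218618940; 218618940 < 268435456? YES
  n = 77: C(77, 6) = 237093780; 237093780 < 268435456? YES
  n = 78: C(78, 6) = 256851595; 256851595 < 268435456? YES
  n = 79: C(79, 6) = 277962685; 277962685 < 268435456? NO
  n = 80: C(80, 6) = 300500200; 300500200 < 268435456? NO
The largest n with C(n, 6) < 268435456 is n = 78 (where E[X] = 256851595/268435456 ≈ 0.9568). Hence R_4(6) > 78, i.e. R_4(6) ≥ 79.

Largest n = 78; hence R_4(6) > 78.


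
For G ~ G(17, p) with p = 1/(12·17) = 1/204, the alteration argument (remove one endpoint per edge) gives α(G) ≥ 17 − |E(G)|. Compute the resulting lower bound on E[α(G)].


E[|E(G)|] = C(17, 2)·p = 136 · (1/204) = 2/3.
E[α(G)] ≥ n − E[|E(G)|] = 17 − 2/3 = 49/3.
Numerically: ≈ 16.333333.
(This is only a lower bound; the true E[α(G)] may be larger.)

E[α(G)] ≥ 49/3 ≈ 16.333333.


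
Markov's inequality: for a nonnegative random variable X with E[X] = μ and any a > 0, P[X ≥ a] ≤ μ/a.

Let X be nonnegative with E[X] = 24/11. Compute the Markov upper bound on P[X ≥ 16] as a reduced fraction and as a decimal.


μ = E[X] = 24/11, a = 16.
Markov: P[X ≥ 16] ≤ μ/a = (24/11)/16 = 3/22.
Numerically: ≈ 0.136.
(Since a = 16 > μ = 2.182, the bound 3/22 is < 1 and informative.)

P[X ≥ 16] ≤ 3/22 ≈ 0.136.


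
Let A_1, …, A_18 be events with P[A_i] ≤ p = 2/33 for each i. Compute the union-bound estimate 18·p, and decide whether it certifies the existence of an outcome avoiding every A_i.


Union bound: P[∪_{i=1}^{18} A_i] ≤ Σ_i P[A_i] ≤ 18·p = 18·(2/33) = 12/11.
Numerically: 12/11 ≈ 1.0909.
Is 12/11 < 1? NO.
Since the bound 12/11 is ≥ 1, the union bound is uninformative here; it does NOT by itself certify existence.

18·p = 12/11 ≈ 1.0909; existence NOT certified by the union bound.


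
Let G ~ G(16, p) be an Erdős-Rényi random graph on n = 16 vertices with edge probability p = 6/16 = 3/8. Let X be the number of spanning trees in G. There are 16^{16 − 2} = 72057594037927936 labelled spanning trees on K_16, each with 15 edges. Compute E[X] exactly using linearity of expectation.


K_16 has 16^{16 − 2} = 72057594037927936 labelled spanning trees.
For each such spanning tree H, let X_H = 1 if all 15 edges of H are present in G. Then P[X_H = 1] = p^{15} = (3/8)^{15} = 14348907/35184372088832.
By linearity: E[X] = Σ_H E[X_H] = 72057594037927936 · p^{15} = 72057594037927936 · 14348907/35184372088832 = 29386561536.
Numerically: E[X] ≈ 2.939e+10.

E[X] = 72057594037927936 · (3/8)^{15} = 29386561536 ≈ 2.939e+10.


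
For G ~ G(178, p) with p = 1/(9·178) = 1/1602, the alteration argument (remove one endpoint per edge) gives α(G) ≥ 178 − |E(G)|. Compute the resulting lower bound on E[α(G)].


E[|E(G)|] = C(178, 2)·p = 15753 · (1/1602) = 59/6.
E[α(G)] ≥ n − E[|E(G)|] = 178 − 59/6 = 1009/6.
Numerically: ≈ 168.16667.
(This is only a lower bound; the true E[α(G)] may be larger.)

E[α(G)] ≥ 1009/6 ≈ 168.16667.


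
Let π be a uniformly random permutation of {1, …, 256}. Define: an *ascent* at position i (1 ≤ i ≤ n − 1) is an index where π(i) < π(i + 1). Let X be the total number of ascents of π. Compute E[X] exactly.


Write X = Σ X_I over i = 1, …, 255, with X_I the indicator of one ascent.
There are 255 indicators.
For each fixed i, the pair (π(i), π(i+1)) is a uniformly random ordered pair of distinct values from {1, …, 256}; by symmetry P[π(i) < π(i+1)] = 1/2.
By linearity: E[X] = 255 · (1/2) = (256 − 1) · (1/2) = 255/2 ≈ 127.5000.

E[X] = 255/2 = 127.5000.


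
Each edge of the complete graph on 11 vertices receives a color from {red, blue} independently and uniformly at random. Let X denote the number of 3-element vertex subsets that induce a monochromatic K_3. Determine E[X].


Let X = Σ_S X_S over the C(11, 3) = 165 subsets S of size 3, where X_S = 1 if the K_3 on S is monochromatic.
For a fixed S, the K_3 on S has C(3, 2) = 3 edges. P[all 3 edges red] = (1/2)^3, and likewise for blue, so P[monochromatic] = 2·(1/2)^3 = 2^{1 − 3} = 1/4.
Summing: E[X] = C(11, 3) · 2^{1 − 3} = 165 · 1/4 = 165/4.
Numerically: E[X] ≈ 41.25000.

E[X] = C(11,3)·2^(1−C(3,2)) = 165/4 ≈ 41.25000.


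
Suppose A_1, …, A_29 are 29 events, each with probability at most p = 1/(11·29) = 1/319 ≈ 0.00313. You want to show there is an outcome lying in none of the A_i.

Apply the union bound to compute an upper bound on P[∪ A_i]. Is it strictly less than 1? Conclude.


Union bound: P[∪_{i=1}^{29} A_i] ≤ Σ_i P[A_i] ≤ 29·p = 29·(1/319) = 1/11.
Numerically: 1/11 ≈ 0.09091.
Is 1/11 < 1? YES.
Since P[∪ A_i] ≤ 1/11 < 1, the complement has P[∩ A_i^c] ≥ 1 − 1/11 = 10/11 > 0, so some outcome avoids every A_i.

29·p = 1/11 ≈ 0.09091; existence CERTIFIED by the union bound.


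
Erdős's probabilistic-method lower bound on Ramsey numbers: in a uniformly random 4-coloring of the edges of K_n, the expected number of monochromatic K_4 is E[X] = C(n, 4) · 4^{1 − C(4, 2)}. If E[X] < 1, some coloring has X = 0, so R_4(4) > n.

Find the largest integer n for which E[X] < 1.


We need C(n, 4) · 4^{1 − 6} < 1, i.e. C(n, 4) < 4^{6 − 1} = 1024.
Check values of n near the boundary:
  n = 9: C(9, 4) = 126; 126 < 1024? YES
  n = 10: C(10, 4) = 210; 210 < 1024? YES
  n = 11: C(11, 4) = 330; 330 < 1024? YES
  n = 12: C(12, 4) = 495; 495 < 1024? YES
  n = 13: C(13, 4) = 715; 715 < 1024? YES
  n = 14: C(14, 4) = 1001; 1001 < 1024? YES
  n = 15: C(15, 4) = 1365; 1365 < 1024? NO
  n = 16: C(16, 4) = 1820; 1820 < 1024? NO
The largest n with C(n, 4) < 1024 is n = 14 (where E[X] = 1001/1024 ≈ 0.977539). Hence R_4(4) > 14, i.e. R_4(4) ≥ 15.

Largest n = 14; hence R_4(4) > 14.


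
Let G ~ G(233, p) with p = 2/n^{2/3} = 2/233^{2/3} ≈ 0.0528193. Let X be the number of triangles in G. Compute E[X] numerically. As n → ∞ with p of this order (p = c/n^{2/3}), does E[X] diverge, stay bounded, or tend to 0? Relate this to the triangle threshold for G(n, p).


Number of potential triangles: C(233, 3) = 2081156.
Each occurs with probability p³ ≈ (0.0528193)³ ≈ 1.47359502e-04.
By linearity: E[X] = C(233, 3)·p³ ≈ 2081156 · 1.47359502e-04 ≈ 306.678112.
Since α = 2/3 < 1, p = c/n^{2/3} ≫ 1/n is above the triangle threshold p ~ 1/n. Asymptotically E[X] ~ (c³/6)·n^{3(1−α)} = (2³/6)·n^{1} → ∞; triangles are abundant w.h.p.

E[X] ≈ 306.678112; in regime p = Θ(1/n^{2/3}) E[X] diverges (above the triangle threshold p ~ 1/n).


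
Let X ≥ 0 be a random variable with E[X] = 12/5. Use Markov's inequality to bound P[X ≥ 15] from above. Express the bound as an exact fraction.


μ = E[X] = 12/5, a = 15.
Markov: P[X ≥ 15] ≤ μ/a = (12/5)/15 = 4/25.
Numerically: ≈ 0.160.
(Since a = 15 > μ = 2.400, the bound 4/25 is < 1 and informative.)

P[X ≥ 15] ≤ 4/25 ≈ 0.160.


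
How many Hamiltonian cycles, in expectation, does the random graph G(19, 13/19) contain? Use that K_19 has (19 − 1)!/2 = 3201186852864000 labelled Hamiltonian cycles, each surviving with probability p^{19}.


K_19 has (19 − 1)!/2 = 3201186852864000 labelled Hamiltonian cycles.
For each such Hamiltonian cycle H, let X_H = 1 if all 19 edges of H are present in G. Then P[X_H = 1] = p^{19} = (13/19)^{19} = 1461920290375446110677/1978419655660313589123979.
By linearity: E[X] = Σ_H E[X_H] = 3201186852864000 · p^{19} = 3201186852864000 · 1461920290375446110677/1978419655660313589123979 = 4679880013484999364018134658428928000/1978419655660313589123979.
Numerically: E[X] ≈ 2.3655e+12.

E[X] = 3201186852864000 · (13/19)^{19} = 4679880013484999364018134658428928000/1978419655660313589123979 ≈ 2.3655e+12.


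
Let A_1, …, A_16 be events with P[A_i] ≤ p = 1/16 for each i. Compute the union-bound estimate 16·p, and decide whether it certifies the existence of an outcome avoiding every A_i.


Union bound: P[∪_{i=1}^{16} A_i] ≤ Σ_i P[A_i] ≤ 16·p = 16·(1/16) = 1.
Numerically: 1 ≈ 1.0000000.
Is 1 < 1? NO.
Since the bound 1 is ≥ 1, the union bound is uninformative here; it does NOT by itself certify existence.

16·p = 1 ≈ 1.0000000; existence NOT certified by the union bound.


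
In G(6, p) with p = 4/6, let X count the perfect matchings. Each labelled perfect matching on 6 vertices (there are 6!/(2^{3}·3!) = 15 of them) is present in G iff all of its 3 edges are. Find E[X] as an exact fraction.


K_6 has 6!/(2^{3}·3!) = 15 labelled perfect matchings.
For each such perfect matching H, let X_H = 1 if all 3 edges of H are present in G. Then P[X_H = 1] = p^{3} = (2/3)^{3} = 8/27.
Summing the indicators: E[X] = Σ_H E[X_H] = 15 · p^{3} = 15 · 8/27 = 40/9.
Numerically: E[X] ≈ 4.444.

E[X] = 15 · (2/3)^{3} = 40/9 ≈ 4.444.


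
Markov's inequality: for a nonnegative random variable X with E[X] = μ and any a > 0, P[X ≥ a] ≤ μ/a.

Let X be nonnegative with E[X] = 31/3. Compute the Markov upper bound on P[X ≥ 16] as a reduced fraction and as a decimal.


μ = E[X] = 31/3, a = 16.
Markov: P[X ≥ 16] ≤ μ/a = (31/3)/16 = 31/48.
Numerically: ≈ 0.646.
(Since a = 16 > μ = 10.333, the bound 31/48 is < 1 and informative.)

P[X ≥ 16] ≤ 31/48 ≈ 0.646.


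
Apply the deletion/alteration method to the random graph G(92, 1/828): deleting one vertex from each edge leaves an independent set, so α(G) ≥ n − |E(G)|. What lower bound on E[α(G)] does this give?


E[|E(G)|] = C(92, 2)·p = 4186 · (1/828) = 91/18.
E[α(G)] ≥ n − E[|E(G)|] = 92 − 91/18 = 1565/18.
Numerically: ≈ 86.94444.
(This is only a lower bound; the true E[α(G)] may be larger.)

E[α(G)] ≥ 1565/18 ≈ 86.94444.


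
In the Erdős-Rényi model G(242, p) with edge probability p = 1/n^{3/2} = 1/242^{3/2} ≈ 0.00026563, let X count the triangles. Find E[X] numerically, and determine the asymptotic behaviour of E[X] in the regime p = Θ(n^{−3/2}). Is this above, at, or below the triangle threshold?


Number of potential triangles: C(242, 3) = 2332880.
Each occurs with probability p³ ≈ (0.00026563)³ ≈ 1.8742644e-11.
By linearity: E[X] = C(242, 3)·p³ ≈ 2332880 · 1.8742644e-11 ≈ 0.00004.
Since α = 3/2 > 1, p = c/n^{3/2} = o(1/n) is below the triangle threshold p ~ 1/n. Asymptotically E[X] ~ (c³/6)·n^{3(1−α)} = (1³/6)·n^{-1.5} → 0, so by Markov's inequality G has no triangles w.h.p.

E[X] ≈ 0.00004; in regime p = Θ(1/n^{3/2}) E[X] tends to 0 (below the triangle threshold p ~ 1/n).


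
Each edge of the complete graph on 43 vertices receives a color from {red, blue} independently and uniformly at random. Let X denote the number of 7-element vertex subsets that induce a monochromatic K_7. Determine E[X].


Let X = Σ_S X_S over the C(43, 7) = 32224114 subsets S of size 7, where X_S = 1 if the K_7 on S is monochromatic.
For a fixed S, the K_7 on S has C(7, 2) = 21 edges. P[all 21 edges red] = (1/2)^21, and likewise for blue, so P[monochromatic] = 2·(1/2)^21 = 2^{1 − 21} = 1/1048576.
Summing: E[X] = C(43, 7) · 2^{1 − 21} = 32224114 · 1/1048576 = 16112057/524288.
Numerically: E[X] ≈ 30.73131.

E[X] = C(43,7)·2^(1−C(7,2)) = 16112057/524288 ≈ 30.73131.


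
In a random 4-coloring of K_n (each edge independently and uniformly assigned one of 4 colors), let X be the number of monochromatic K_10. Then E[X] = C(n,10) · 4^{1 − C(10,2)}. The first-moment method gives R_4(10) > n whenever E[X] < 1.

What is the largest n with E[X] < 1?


We need C(n, 10) · 4^{1 − 45} < 1, i.e. C(n, 10) < 4^{45 − 1} = 309485009821345068724781056.
Check values of n near the boundary:
  n = 2017: C(2017, 10) = 300324964434452596180990448; 300324964434452596180990448 < 309485009821345068724781056? YES
  n = 2018: C(2018, 10) = 301820606687612220663963508; 301820606687612220663963508 < 309485009821345068724781056? YES
  n = 2019: C(2019, 10) = 303322949179835278009229628; 303322949179835278009229628 < 309485009821345068724781056? YES
  n = 2020: C(2020, 10) = 304832018578739931133653656; 304832018578739931133653656 < 309485009821345068724781056? YES
  n = 2021: C(2021, 10) = 306347841644770462864800616; 306347841644770462864800616 < 309485009821345068724781056? YES
  n = 2022: C(2022, 10) = 307870445231474093395937796; 307870445231474093395937796 < 309485009821345068724781056? YES
  n = 2023: C(2023, 10) = 309399856285778485315440716; 309399856285778485315440716 < 309485009821345068724781056? YES
  n = 2024: C(2024, 10) = 310936101848269937576192656; 310936101848269937576192656 < 309485009821345068724781056? NO
  n = 2025: C(2025, 10) = 312479209053472269772600560; 312479209053472269772600560 < 309485009821345068724781056? NO
  n = 2026: C(2026, 10) = 314029205130126398094885285; 314029205130126398094885285 < 309485009821345068724781056? NO
The largest n with C(n, 10) < 309485009821345068724781056 is n = 2023 (where E[X] = 77349964071444621328860179/77371252455336267181195264 ≈ 0.9997249). Hence R_4(10) > 2023, i.e. R_4(10) ≥ 2024.

Largest n = 2023; hence R_4(10) > 2023.


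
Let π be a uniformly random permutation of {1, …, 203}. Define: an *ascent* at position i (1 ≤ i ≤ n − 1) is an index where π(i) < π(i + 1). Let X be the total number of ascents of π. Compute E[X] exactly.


Write X = Σ X_I over i = 1, …, 202, with X_I the indicator of one ascent.
There are 202 indicators.
For each fixed i, the pair (π(i), π(i+1)) is a uniformly random ordered pair of distinct values from {1, …, 203}; by symmetry P[π(i) < π(i+1)] = 1/2.
By linearity: E[X] = 202 · (1/2) = (203 − 1) · (1/2) = 101 ≈ 101.0000.

E[X] = 101 = 101.0000.


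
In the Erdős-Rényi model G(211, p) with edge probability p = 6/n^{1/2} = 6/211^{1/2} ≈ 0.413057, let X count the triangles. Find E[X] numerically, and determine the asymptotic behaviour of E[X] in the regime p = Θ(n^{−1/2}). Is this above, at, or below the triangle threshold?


Number of potential triangles: C(211, 3) = 1543465.
Each occurs with probability p³ ≈ (0.413057)³ ≈ 7.04741860e-02.
By linearity: E[X] = C(211, 3)·p³ ≈ 1543465 · 7.04741860e-02 ≈ 108774.439463.
Since α = 1/2 < 1, p = c/n^{1/2} ≫ 1/n is above the triangle threshold p ~ 1/n. Asymptotically E[X] ~ (c³/6)·n^{3(1−α)} = (6³/6)·n^{1.5} → ∞; triangles are abundant w.h.p.

E[X] ≈ 108774.439463; in regime p = Θ(1/n^{1/2}) E[X] diverges (above the triangle threshold p ~ 1/n).


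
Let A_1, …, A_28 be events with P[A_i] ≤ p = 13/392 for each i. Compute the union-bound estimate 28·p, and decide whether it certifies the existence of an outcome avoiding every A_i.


Union bound: P[∪_{i=1}^{28} A_i] ≤ Σ_i P[A_i] ≤ 28·p = 28·(13/392) = 13/14.
Numerically: 13/14 ≈ 0.929.
Is 13/14 < 1? YES.
Since P[∪ A_i] ≤ 13/14 < 1, the complement has P[∩ A_i^c] ≥ 1 − 13/14 = 1/14 > 0, so some outcome avoids every A_i.

28·p = 13/14 ≈ 0.929; existence CERTIFIED by the union bound.


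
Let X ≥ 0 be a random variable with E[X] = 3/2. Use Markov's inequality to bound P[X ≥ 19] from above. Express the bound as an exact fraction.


μ = E[X] = 3/2, a = 19.
Markov: P[X ≥ 19] ≤ μ/a = (3/2)/19 = 3/38.
Numerically: ≈ 0.079.
(Since a = 19 > μ = 1.500, the bound 3/38 is < 1 and informative.)

P[X ≥ 19] ≤ 3/38 ≈ 0.079.


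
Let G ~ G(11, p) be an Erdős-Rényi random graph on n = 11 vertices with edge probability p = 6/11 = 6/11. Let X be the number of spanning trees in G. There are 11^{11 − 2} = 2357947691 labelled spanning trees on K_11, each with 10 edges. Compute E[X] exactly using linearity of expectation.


K_11 has 11^{11 − 2} = 2357947691 labelled spanning trees.
For each such spanning tree H, let X_H = 1 if all 10 edges of H are present in G. Then P[X_H = 1] = p^{10} = (6/11)^{10} = 60466176/25937424601.
By linearity: E[X] = Σ_H E[X_H] = 2357947691 · p^{10} = 2357947691 · 60466176/25937424601 = 60466176/11.
Numerically: E[X] ≈ 5.5e+06.

E[X] = 2357947691 · (6/11)^{10} = 60466176/11 ≈ 5.5e+06.


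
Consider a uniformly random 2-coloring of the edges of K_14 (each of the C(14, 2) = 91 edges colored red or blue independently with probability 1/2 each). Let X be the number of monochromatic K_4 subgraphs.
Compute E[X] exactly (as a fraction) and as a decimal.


Let X = Σ_S X_S over the C(14, 4) = 1001 subsets S of size 4, where X_S = 1 if the K_4 on S is monochromatic.
For a fixed S, the K_4 on S has C(4, 2) = 6 edges. P[all 6 edges red] = (1/2)^6, and likewise for blue, so P[monochromatic] = 2·(1/2)^6 = 2^{1 − 6} = 1/32.
By linearity of expectation: E[X] = C(14, 4) · 2^{1 − 6} = 1001 · 1/32 = 1001/32.
Numerically: E[X] ≈ 31.2812.

E[X] = C(14,4)·2^(1−C(4,2)) = 1001/32 ≈ 31.2812.


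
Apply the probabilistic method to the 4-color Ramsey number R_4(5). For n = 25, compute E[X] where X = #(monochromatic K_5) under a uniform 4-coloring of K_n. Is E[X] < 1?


E[X] = C(25, 5) · 4^{1 − 10} = 53130 · 4^{−9} = 53130/262144.
As a reduced fraction: E[X] = 26565/131072 ≈ 0.2027.
Is E[X] < 1? YES.
Since E[X] < 1, there exists a 4-coloring of K_{25} with no monochromatic K_5; hence R_4(5) > 25.

E[X] = 26565/131072 ≈ 0.2027; E[X] < 1, so R_4(5) > 25.


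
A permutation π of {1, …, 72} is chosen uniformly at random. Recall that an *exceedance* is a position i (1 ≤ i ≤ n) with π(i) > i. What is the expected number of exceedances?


Write X = Σ_{i=1}^{72} X_i, where X_i = 1_{π(i) > i}.
For each fixed i, π(i) is uniform over {1, …, 72} (marginal of a uniform permutation), so P[π(i) > i] = (n − i)/n. Summing: Σ_{i=1}^{72} (n − i)/n = (0 + 1 + … + 71)/72 = 72(72 − 1)/(2·72) = (72 − 1)/2.
Hence E[X] = Σ_{i=1}^{72} (72 − i)/72 = 71/2 ≈ 35.500.

E[X] = 71/2 = 35.500.


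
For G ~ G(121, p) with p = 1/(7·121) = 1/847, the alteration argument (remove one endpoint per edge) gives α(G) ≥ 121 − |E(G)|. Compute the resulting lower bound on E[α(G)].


E[|E(G)|] = C(121, 2)·p = 7260 · (1/847) = 60/7.
E[α(G)] ≥ n − E[|E(G)|] = 121 − 60/7 = 787/7.
Numerically: ≈ 112.4286.
(This is only a lower bound; the true E[α(G)] may be larger.)

E[α(G)] ≥ 787/7 ≈ 112.4286.


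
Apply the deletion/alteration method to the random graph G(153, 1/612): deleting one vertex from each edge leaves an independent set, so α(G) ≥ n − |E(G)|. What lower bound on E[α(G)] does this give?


E[|E(G)|] = C(153, 2)·p = 11628 · (1/612) = 19.
E[α(G)] ≥ n − E[|E(G)|] = 153 − 19 = 134.
Numerically: ≈ 134.000.
(This is only a lower bound; the true E[α(G)] may be larger.)

E[α(G)] ≥ 134 ≈ 134.000.


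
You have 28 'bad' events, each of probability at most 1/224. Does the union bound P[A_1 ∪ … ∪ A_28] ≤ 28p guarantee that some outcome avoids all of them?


Union bound: P[∪_{i=1}^{28} A_i] ≤ Σ_i P[A_i] ≤ 28·p = 28·(1/224) = 1/8.
Numerically: 1/8 ≈ 0.125.
Is 1/8 < 1? YES.
Since P[∪ A_i] ≤ 1/8 < 1, the complement has P[∩ A_i^c] ≥ 1 − 1/8 = 7/8 > 0, so some outcome avoids every A_i.

28·p = 1/8 ≈ 0.125; existence CERTIFIED by the union bound.


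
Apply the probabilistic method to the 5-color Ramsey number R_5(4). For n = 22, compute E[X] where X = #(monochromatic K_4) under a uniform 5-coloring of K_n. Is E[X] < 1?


E[X] = C(22, 4) · 5^{1 − 6} = 7315 · 5^{−5} = 7315/3125.
As a reduced fraction: E[X] = 1463/625 ≈ 2.341.
Is E[X] < 1? NO.
Since E[X] ≥ 1, the first-moment bound is inconclusive at n = 22; it does NOT by itself certify R_5(4) > 22.

E[X] = 1463/625 ≈ 2.341; E[X] ≥ 1; first-moment method inconclusive here.


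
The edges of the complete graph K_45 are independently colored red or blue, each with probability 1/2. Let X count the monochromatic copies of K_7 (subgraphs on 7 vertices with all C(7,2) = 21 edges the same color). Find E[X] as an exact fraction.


Let X = Σ_S X_S over the C(45, 7) = 45379620 subsets S of size 7, where X_S = 1 if the K_7 on S is monochromatic.
For a fixed S, the K_7 on S has C(7, 2) = 21 edges. P[all 21 edges red] = (1/2)^21, and likewise for blue, so P[monochromatic] = 2·(1/2)^21 = 2^{1 − 21} = 1/1048576.
By linearity: E[X] = C(45, 7) · 2^{1 − 21} = 45379620 · 1/1048576 = 11344905/262144.
Numerically: E[X] ≈ 43.27738.

E[X] = C(45,7)·2^(1−C(7,2)) = 11344905/262144 ≈ 43.27738.


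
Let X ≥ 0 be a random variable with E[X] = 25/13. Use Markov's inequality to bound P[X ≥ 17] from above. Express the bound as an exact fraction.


μ = E[X] = 25/13, a = 17.
Markov: P[X ≥ 17] ≤ μ/a = (25/13)/17 = 25/221.
Numerically: ≈ 0.1131.
(Since a = 17 > μ = 1.9231, the bound 25/221 is < 1 and informative.)

P[X ≥ 17] ≤ 25/221 ≈ 0.1131.


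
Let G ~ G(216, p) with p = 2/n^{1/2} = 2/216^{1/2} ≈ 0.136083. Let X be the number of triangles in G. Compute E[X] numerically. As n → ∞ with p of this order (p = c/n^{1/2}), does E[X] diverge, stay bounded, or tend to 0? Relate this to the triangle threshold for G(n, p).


Number of potential triangles: C(216, 3) = 1656360.
Each occurs with probability p³ ≈ (0.136083)³ ≈ 2.52005118e-03.
By linearity: E[X] = C(216, 3)·p³ ≈ 1656360 · 2.52005118e-03 ≈ 4174.111965.
Since α = 1/2 < 1, p = c/n^{1/2} ≫ 1/n is above the triangle threshold p ~ 1/n. Asymptotically E[X] ~ (c³/6)·n^{3(1−α)} = (2³/6)·n^{1.5} → ∞; triangles are abundant w.h.p.

E[X] ≈ 4174.111965; in regime p = Θ(1/n^{1/2}) E[X] diverges (above the triangle threshold p ~ 1/n).


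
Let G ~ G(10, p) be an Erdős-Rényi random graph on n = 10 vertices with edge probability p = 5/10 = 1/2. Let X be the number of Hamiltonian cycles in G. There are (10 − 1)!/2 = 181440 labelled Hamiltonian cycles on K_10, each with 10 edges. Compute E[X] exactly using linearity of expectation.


K_10 has (10 − 1)!/2 = 181440 labelled Hamiltonian cycles.
For each such Hamiltonian cycle H, let X_H = 1 if all 10 edges of H are present in G. Then P[X_H = 1] = p^{10} = (1/2)^{10} = 1/1024.
By linearity: E[X] = Σ_H E[X_H] = 181440 · p^{10} = 181440 · 1/1024 = 2835/16.
Numerically: E[X] ≈ 177.19.

E[X] = 181440 · (1/2)^{10} = 2835/16 ≈ 177.19.


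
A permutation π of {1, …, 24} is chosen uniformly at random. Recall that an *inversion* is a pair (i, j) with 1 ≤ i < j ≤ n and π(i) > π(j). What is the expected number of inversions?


Write X = Σ X_I over the C(24, 2) = 276 pairs i < j, with X_I the indicator of one inversion.
There are 276 indicators.
For each fixed pair i < j, the values π(i) and π(j) are two distinct elements of {1, …, 24} in uniformly random order; by symmetry P[π(i) > π(j)] = 1/2.
By linearity: E[X] = 276 · (1/2) = C(24, 2) · (1/2) = 276/2 = 138 ≈ 138.000000.

E[X] = 138 = 138.000000.


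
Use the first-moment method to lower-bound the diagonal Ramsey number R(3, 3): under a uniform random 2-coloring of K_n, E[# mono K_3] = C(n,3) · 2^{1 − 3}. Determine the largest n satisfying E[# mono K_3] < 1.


We need C(n, 3) · 2^{1 − 3} < 1, i.e. C(n, 3) < 2^{3 − 1} = 4.
Check values of n near the boundary:
  n = 3: C(3, 3) = 1; 1 < 4? YES
  n = 4: C(4, 3) = 4; 4 < 4? NO
  n = 5: C(5, 3) = 10; 10 < 4? NO
The largest n with C(n, 3) < 4 is n = 3 (where E[X] = 1/4 ≈ 0.2500). Hence R(3, 3) > 3, i.e. R(3, 3) ≥ 4.

Largest n = 3; hence R(3, 3) > 3.


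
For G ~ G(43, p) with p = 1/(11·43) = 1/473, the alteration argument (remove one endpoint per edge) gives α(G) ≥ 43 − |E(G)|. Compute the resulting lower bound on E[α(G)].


E[|E(G)|] = C(43, 2)·p = 903 · (1/473) = 21/11.
E[α(G)] ≥ n − E[|E(G)|] = 43 − 21/11 = 452/11.
Numerically: ≈ 41.091.
(This is only a lower bound; the true E[α(G)] may be larger.)

E[α(G)] ≥ 452/11 ≈ 41.091.


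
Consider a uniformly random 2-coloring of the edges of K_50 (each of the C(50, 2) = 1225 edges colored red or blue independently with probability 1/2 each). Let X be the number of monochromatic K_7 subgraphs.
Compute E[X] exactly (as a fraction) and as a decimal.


Let X = Σ_S X_S over the C(50, 7) = 99884400 subsets S of size 7, where X_S = 1 if the K_7 on S is monochromatic.
For a fixed S, the K_7 on S has C(7, 2) = 21 edges. P[all 21 edges red] = (1/2)^21, and likewise for blue, so P[monochromatic] = 2·(1/2)^21 = 2^{1 − 21} = 1/1048576.
By linearity of expectation: E[X] = C(50, 7) · 2^{1 − 21} = 99884400 · 1/1048576 = 6242775/65536.
Numerically: E[X] ≈ 95.25719.

E[X] = C(50,7)·2^(1−C(7,2)) = 6242775/65536 ≈ 95.25719.
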